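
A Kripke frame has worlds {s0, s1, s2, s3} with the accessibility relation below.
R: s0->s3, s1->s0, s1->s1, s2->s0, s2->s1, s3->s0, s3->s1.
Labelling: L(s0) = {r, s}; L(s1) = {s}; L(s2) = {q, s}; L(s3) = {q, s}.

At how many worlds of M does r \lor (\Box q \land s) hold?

1

Let φ = r \lor (\Box q \land s). Evaluate φ at each world:
  s0 (successors {s3}): φ is true.
  s1 (successors {s0, s1}): φ is false.
  s2 (successors {s0, s1}): φ is false.
  s3 (successors {s0, s1}): φ is false.
For instance, at s1:
  At s1: r is false, \Box q \land s is false, so r \lor (\Box q \land s) is false.
    At s1: \Box q is false, s is true, so \Box q \land s is false.
      At s1: \Box q requires q at every successor {s0, s1}.
        q fails at s0, so \Box q is false at s1.
Satisfying worlds: {s0}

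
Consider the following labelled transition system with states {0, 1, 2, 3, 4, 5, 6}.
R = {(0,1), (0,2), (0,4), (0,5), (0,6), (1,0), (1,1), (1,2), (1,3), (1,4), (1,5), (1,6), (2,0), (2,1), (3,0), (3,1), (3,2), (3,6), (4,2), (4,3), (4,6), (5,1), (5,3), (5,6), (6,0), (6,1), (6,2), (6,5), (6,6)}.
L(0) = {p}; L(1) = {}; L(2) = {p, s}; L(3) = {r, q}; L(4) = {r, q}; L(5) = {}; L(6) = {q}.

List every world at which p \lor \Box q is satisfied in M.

Let φ = p \lor \Box q. Evaluate φ at each world:
  0 (successors {1, 2, 4, 5, 6}): φ is true.
  1 (successors {0, 1, 2, 3, 4, 5, 6}): φ is false.
  2 (successors {0, 1}): φ is true.
  3 (successors {0, 1, 2, 6}): φ is false.
  4 (successors {2, 3, 6}): φ is false.
  5 (successors {1, 3, 6}): φ is false.
  6 (successors {0, 1, 2, 5, 6}): φ is false.
For instance, at 1:
  At 1: p is false, \Box q is false, so p \lor \Box q is false.
    At 1: \Box q requires q at every successor {0, 1, 2, 3, 4, 5, 6}.
      q fails at 0, so \Box q is false at 1.
Satisfying worlds: {0, 2}

0, 2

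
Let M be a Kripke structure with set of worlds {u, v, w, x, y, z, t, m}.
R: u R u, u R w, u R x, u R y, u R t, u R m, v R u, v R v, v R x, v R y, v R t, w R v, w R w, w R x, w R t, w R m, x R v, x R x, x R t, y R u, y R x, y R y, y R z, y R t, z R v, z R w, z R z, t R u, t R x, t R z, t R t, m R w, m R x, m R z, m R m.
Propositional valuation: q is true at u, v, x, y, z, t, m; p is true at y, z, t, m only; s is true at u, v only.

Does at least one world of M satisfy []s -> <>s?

Recall that []ψ holds at a world iff ψ holds at every accessible world, and <>ψ holds iff ψ holds at some accessible world.
Let φ = []s -> <>s. Evaluate φ at each world:
  u (successors {u, w, x, y, t, m}): φ is true.
  v (successors {u, v, x, y, t}): φ is true.
  w (successors {v, w, x, t, m}): φ is true.
  x (successors {v, x, t}): φ is true.
  y (successors {u, x, y, z, t}): φ is true.
  z (successors {v, w, z}): φ is true.
  t (successors {u, x, z, t}): φ is true.
  m (successors {w, x, z, m}): φ is true.
Detail at u (witness):
  At u: []s is false, <>s is true, so []s -> <>s is true.
    At u: []s requires s at every successor {u, w, x, y, t, m}.
      s fails at w, so []s is false at u.
    At u: <>s requires s at some successor in {u, w, x, y, t, m}.
      s holds at u, so <>s is true at u.

Yes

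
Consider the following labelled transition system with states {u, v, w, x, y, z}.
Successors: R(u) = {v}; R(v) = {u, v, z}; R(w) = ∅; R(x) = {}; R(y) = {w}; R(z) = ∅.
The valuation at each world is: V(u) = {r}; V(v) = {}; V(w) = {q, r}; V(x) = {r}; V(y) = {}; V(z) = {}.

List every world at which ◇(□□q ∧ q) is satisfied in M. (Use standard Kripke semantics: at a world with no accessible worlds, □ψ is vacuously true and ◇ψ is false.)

Let φ = ◇(□□q ∧ q). Evaluate φ at each world:
  u (successors {v}): φ is false.
  v (successors {u, v, z}): φ is false.
  w (successors ∅): φ is false.
  x (successors ∅): φ is false.
  y (successors {w}): φ is true.
  z (successors ∅): φ is false.
For instance, at y:
  At y: ◇(□□q ∧ q) requires □□q ∧ q at some successor in {w}.
    □□q ∧ q holds at w, so ◇(□□q ∧ q) is true at y.
      At w: □□q is true, q is true, so □□q ∧ q is true.
Satisfying worlds: {y}

y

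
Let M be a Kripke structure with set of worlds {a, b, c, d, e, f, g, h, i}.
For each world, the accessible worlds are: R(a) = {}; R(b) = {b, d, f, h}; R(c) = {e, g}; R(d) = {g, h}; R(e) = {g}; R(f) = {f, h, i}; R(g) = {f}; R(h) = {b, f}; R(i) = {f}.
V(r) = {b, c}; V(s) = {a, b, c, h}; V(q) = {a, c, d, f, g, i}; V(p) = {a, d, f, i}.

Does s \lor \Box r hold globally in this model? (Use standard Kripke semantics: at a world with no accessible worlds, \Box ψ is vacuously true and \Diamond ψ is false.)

No

Let φ = s \lor \Box r. Evaluate φ at each world:
  a (successors ∅): φ is true.
  b (successors {b, d, f, h}): φ is true.
  c (successors {e, g}): φ is true.
  d (successors {g, h}): φ is false.
  e (successors {g}): φ is false.
  f (successors {f, h, i}): φ is false.
  g (successors {f}): φ is false.
  h (successors {b, f}): φ is true.
  i (successors {f}): φ is false.
Detail at d (counterexample):
  At d: s is false, \Box r is false, so s \lor \Box r is false.
    At d: \Box r requires r at every successor {g, h}.
      r fails at g, so \Box r is false at d.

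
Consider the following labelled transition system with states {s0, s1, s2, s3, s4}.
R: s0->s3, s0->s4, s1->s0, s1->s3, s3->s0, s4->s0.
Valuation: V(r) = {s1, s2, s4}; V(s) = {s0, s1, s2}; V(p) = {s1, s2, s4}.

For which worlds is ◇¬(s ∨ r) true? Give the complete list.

s0, s1

Let φ = ◇¬(s ∨ r). Evaluate φ at each world:
  s0 (successors {s3, s4}): φ is true.
  s1 (successors {s0, s3}): φ is true.
  s2 (successors ∅): φ is false.
  s3 (successors {s0}): φ is false.
  s4 (successors {s0}): φ is false.
For instance, at s4:
  At s4: ◇¬(s ∨ r) requires ¬(s ∨ r) at some successor in {s0}.
    At s0: ¬(s ∨ r) is false.
  So ◇¬(s ∨ r) is false at s4.
Satisfying worlds: {s0, s1}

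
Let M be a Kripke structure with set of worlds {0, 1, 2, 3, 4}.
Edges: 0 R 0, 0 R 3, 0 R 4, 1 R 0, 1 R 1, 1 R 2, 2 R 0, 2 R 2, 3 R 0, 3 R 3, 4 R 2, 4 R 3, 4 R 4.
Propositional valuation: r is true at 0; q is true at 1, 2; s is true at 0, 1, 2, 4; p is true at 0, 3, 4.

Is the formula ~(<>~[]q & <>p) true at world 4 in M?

No

At 4: <>~[]q & <>p is true, so ~(<>~[]q & <>p) is false.
  At 4: <>~[]q is true, <>p is true, so <>~[]q & <>p is true.
    At 4: <>~[]q requires ~[]q at some successor in {2, 3, 4}.
      ~[]q holds at 2, so <>~[]q is true at 4.
    At 4: <>p requires p at some successor in {2, 3, 4}.
      p holds at 3, so <>p is true at 4.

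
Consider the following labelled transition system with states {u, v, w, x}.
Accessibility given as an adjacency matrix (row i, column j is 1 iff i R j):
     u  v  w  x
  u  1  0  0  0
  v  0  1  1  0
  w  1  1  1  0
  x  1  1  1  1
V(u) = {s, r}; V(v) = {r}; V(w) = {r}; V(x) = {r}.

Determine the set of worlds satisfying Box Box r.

u, v, w, x

Recall that Box ψ holds at a world iff ψ holds at every accessible world, and Dia ψ holds iff ψ holds at some accessible world.
Let φ = Box Box r. Evaluate φ at each world:
  u (successors {u}): φ is true.
  v (successors {v, w}): φ is true.
  w (successors {u, v, w}): φ is true.
  x (successors {u, v, w, x}): φ is true.
For instance, at v:
  At v: Box Box r requires Box r at every successor {v, w}.
      At v: Box r requires r at every successor {v, w}.
        At v: r is true.
        At w: r is true.
      So Box r is true at v.
      At w: Box r requires r at every successor {u, v, w}.
        At u: r is true.
        At v: r is true.
        At w: r is true.
      So Box r is true at w.
  So Box Box r is true at v.
Satisfying worlds: {u, v, w, x}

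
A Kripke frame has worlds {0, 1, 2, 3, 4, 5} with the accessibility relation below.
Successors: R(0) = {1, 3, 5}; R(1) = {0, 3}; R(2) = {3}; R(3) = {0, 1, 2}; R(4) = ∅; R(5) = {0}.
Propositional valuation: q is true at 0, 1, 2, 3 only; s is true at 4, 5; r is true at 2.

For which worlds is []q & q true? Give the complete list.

1, 2, 3

Let φ = []q & q. Evaluate φ at each world:
  0 (successors {1, 3, 5}): φ is false.
  1 (successors {0, 3}): φ is true.
  2 (successors {3}): φ is true.
  3 (successors {0, 1, 2}): φ is true.
  4 (successors ∅): φ is false.
  5 (successors {0}): φ is false.
For instance, at 1:
  At 1: []q is true, q is true, so []q & q is true.
    At 1: []q requires q at every successor {0, 3}.
      At 0: q is true.
      At 3: q is true.
    So []q is true at 1.
Satisfying worlds: {1, 2, 3}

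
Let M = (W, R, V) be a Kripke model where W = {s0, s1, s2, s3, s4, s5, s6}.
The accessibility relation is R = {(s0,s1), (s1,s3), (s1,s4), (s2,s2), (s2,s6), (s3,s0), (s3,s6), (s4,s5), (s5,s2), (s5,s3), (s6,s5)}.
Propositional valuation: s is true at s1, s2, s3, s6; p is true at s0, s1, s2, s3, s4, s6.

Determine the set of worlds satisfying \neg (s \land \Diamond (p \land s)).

s0, s4, s5, s6

Recall that \Diamond ψ holds at a world iff ψ holds at some accessible world.
Let φ = \neg (s \land \Diamond (p \land s)). Evaluate φ at each world:
  s0 (successors {s1}): φ is true.
  s1 (successors {s3, s4}): φ is false.
  s2 (successors {s2, s6}): φ is false.
  s3 (successors {s0, s6}): φ is false.
  s4 (successors {s5}): φ is true.
  s5 (successors {s2, s3}): φ is true.
  s6 (successors {s5}): φ is true.
For instance, at s1:
  At s1: s \land \Diamond (p \land s) is true, so \neg (s \land \Diamond (p \land s)) is false.
    At s1: s is true, \Diamond (p \land s) is true, so s \land \Diamond (p \land s) is true.
      At s1: \Diamond (p \land s) requires p \land s at some successor in {s3, s4}.
        p \land s holds at s3, so \Diamond (p \land s) is true at s1.
Satisfying worlds: {s0, s4, s5, s6}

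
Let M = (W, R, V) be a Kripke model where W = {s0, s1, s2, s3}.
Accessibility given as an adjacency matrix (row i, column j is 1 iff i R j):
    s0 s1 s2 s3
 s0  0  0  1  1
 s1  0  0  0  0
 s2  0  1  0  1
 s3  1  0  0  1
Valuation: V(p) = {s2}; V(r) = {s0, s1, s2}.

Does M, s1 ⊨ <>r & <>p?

No

At s1: <>r is false, <>p is false, so <>r & <>p is false.
  At s1: no accessible worlds, so <>r is false.
  At s1: no accessible worlds, so <>p is false.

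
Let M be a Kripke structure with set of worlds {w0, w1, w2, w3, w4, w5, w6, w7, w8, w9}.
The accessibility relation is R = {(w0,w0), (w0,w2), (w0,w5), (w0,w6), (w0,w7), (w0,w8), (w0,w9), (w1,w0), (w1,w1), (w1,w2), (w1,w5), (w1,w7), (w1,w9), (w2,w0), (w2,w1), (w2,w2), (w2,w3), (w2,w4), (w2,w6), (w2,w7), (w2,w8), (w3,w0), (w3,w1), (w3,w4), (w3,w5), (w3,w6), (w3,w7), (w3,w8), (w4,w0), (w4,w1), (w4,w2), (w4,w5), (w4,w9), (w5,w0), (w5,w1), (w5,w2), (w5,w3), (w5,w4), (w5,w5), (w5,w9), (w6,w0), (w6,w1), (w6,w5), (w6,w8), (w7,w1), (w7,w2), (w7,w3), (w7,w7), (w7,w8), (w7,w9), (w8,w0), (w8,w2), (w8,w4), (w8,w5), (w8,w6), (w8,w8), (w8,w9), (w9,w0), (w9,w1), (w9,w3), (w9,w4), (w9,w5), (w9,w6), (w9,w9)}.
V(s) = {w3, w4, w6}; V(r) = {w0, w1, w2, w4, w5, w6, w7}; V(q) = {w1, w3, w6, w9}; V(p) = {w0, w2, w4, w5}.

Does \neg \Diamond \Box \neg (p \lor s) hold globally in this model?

Yes

Let φ = \neg \Diamond \Box \neg (p \lor s). Evaluate φ at each world:
  w0 (successors {w0, w2, w5, w6, w7, w8, w9}): φ is true.
  w1 (successors {w0, w1, w2, w5, w7, w9}): φ is true.
  w2 (successors {w0, w1, w2, w3, w4, w6, w7, w8}): φ is true.
  w3 (successors {w0, w1, w4, w5, w6, w7, w8}): φ is true.
  w4 (successors {w0, w1, w2, w5, w9}): φ is true.
  w5 (successors {w0, w1, w2, w3, w4, w5, w9}): φ is true.
  w6 (successors {w0, w1, w5, w8}): φ is true.
  w7 (successors {w1, w2, w3, w7, w8, w9}): φ is true.
  w8 (successors {w0, w2, w4, w5, w6, w8, w9}): φ is true.
  w9 (successors {w0, w1, w3, w4, w5, w6, w9}): φ is true.
For instance, at w0:
  At w0: \Diamond \Box \neg (p \lor s) is false, so \neg \Diamond \Box \neg (p \lor s) is true.
    At w0: \Diamond \Box \neg (p \lor s) requires \Box \neg (p \lor s) at some successor in {w0, w2, w5, w6, w7, w8, w9}.
      At w0: \Box \neg (p \lor s) is false.
      At w2: \Box \neg (p \lor s) is false.
      At w5: \Box \neg (p \lor s) is false.
      At w6: \Box \neg (p \lor s) is false.
      At w7: \Box \neg (p \lor s) is false.
      At w8: \Box \neg (p \lor s) is false.
      At w9: \Box \neg (p \lor s) is false.
    So \Diamond \Box \neg (p \lor s) is false at w0.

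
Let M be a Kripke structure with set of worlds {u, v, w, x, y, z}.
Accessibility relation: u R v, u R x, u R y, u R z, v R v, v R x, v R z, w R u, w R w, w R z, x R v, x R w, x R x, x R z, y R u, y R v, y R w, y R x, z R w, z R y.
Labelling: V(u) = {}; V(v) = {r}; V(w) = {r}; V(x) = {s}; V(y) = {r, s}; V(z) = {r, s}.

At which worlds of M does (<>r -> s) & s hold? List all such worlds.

x, y, z

Let φ = (<>r -> s) & s. Evaluate φ at each world:
  u (successors {v, x, y, z}): φ is false.
  v (successors {v, x, z}): φ is false.
  w (successors {u, w, z}): φ is false.
  x (successors {v, w, x, z}): φ is true.
  y (successors {u, v, w, x}): φ is true.
  z (successors {w, y}): φ is true.
For instance, at z:
  At z: <>r -> s is true, s is true, so (<>r -> s) & s is true.
    At z: <>r is true, s is true, so <>r -> s is true.
      At z: <>r requires r at some successor in {w, y}.
        r holds at w, so <>r is true at z.
Satisfying worlds: {x, y, z}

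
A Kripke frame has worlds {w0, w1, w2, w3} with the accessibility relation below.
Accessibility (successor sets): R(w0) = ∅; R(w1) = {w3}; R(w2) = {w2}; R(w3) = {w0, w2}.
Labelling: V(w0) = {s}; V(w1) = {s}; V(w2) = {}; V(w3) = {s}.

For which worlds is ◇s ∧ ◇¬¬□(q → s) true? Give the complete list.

Let φ = ◇s ∧ ◇¬¬□(q → s). Evaluate φ at each world:
  w0 (successors ∅): φ is false.
  w1 (successors {w3}): φ is true.
  w2 (successors {w2}): φ is false.
  w3 (successors {w0, w2}): φ is true.
For instance, at w3:
  At w3: ◇s is true, ◇¬¬□(q → s) is true, so ◇s ∧ ◇¬¬□(q → s) is true.
    At w3: ◇s requires s at some successor in {w0, w2}.
      s holds at w0, so ◇s is true at w3.
    At w3: ◇¬¬□(q → s) requires ¬¬□(q → s) at some successor in {w0, w2}.
      ¬¬□(q → s) holds at w0, so ◇¬¬□(q → s) is true at w3.
Satisfying worlds: {w1, w3}

w1, w3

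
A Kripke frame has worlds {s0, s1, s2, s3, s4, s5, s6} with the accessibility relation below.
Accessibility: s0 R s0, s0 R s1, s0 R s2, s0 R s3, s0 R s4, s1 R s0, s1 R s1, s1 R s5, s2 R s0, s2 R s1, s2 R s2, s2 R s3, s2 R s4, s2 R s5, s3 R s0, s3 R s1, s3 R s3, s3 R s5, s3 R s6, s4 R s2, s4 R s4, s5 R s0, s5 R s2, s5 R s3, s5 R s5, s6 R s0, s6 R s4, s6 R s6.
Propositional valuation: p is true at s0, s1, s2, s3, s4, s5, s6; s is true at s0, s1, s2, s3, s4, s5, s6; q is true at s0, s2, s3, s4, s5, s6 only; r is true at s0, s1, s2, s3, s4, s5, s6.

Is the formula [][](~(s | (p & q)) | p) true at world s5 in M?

Yes

Recall that []ψ holds at a world iff ψ holds at every accessible world, and <>ψ holds iff ψ holds at some accessible world.
At s5: [][](~(s | (p & q)) | p) requires [](~(s | (p & q)) | p) at every successor {s0, s2, s3, s5}.
  At s0: [](~(s | (p & q)) | p) is true.
  At s2: [](~(s | (p & q)) | p) is true.
  At s3: [](~(s | (p & q)) | p) is true.
  At s5: [](~(s | (p & q)) | p) is true.
So [][](~(s | (p & q)) | p) is true at s5.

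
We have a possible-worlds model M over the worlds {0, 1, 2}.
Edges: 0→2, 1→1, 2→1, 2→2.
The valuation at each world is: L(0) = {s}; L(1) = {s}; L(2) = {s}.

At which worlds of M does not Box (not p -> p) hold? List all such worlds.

Let φ = not Box (not p -> p). Evaluate φ at each world:
  0 (successors {2}): φ is true.
  1 (successors {1}): φ is true.
  2 (successors {1, 2}): φ is true.
For instance, at 0:
  At 0: Box (not p -> p) is false, so not Box (not p -> p) is true.
    At 0: Box (not p -> p) requires not p -> p at every successor {2}.
      not p -> p fails at 2, so Box (not p -> p) is false at 0.
Satisfying worlds: {0, 1, 2}

0, 1, 2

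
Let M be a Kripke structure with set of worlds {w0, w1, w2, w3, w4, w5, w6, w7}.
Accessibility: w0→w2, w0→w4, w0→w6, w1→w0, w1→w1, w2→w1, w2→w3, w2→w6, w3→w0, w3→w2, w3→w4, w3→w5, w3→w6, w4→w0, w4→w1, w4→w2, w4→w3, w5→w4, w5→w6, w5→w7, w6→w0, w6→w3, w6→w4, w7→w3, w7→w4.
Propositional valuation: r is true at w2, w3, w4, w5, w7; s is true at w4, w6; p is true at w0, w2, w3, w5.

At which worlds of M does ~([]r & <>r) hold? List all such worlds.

Let φ = ~([]r & <>r). Evaluate φ at each world:
  w0 (successors {w2, w4, w6}): φ is true.
  w1 (successors {w0, w1}): φ is true.
  w2 (successors {w1, w3, w6}): φ is true.
  w3 (successors {w0, w2, w4, w5, w6}): φ is true.
  w4 (successors {w0, w1, w2, w3}): φ is true.
  w5 (successors {w4, w6, w7}): φ is true.
  w6 (successors {w0, w3, w4}): φ is true.
  w7 (successors {w3, w4}): φ is false.
For instance, at w1:
  At w1: []r & <>r is false, so ~([]r & <>r) is true.
    At w1: []r is false, <>r is false, so []r & <>r is false.
      At w1: []r requires r at every successor {w0, w1}.
        r fails at w0, so []r is false at w1.
      At w1: <>r requires r at some successor in {w0, w1}.
        At w0: r is false.
        At w1: r is false.
      So <>r is false at w1.
Satisfying worlds: {w0, w1, w2, w3, w4, w5, w6}

w0, w1, w2, w3, w4, w5, w6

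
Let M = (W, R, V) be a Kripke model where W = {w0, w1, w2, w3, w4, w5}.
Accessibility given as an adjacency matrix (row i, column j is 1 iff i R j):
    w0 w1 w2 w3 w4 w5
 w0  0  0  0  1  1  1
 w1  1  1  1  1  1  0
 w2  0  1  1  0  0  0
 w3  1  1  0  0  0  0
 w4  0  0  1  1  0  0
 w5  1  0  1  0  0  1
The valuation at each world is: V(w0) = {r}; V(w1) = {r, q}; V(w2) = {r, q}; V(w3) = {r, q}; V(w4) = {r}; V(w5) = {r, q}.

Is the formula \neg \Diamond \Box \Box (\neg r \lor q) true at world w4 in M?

Yes

At w4: \Diamond \Box \Box (\neg r \lor q) is false, so \neg \Diamond \Box \Box (\neg r \lor q) is true.
  At w4: \Diamond \Box \Box (\neg r \lor q) requires \Box \Box (\neg r \lor q) at some successor in {w2, w3}.
    At w2: \Box \Box (\neg r \lor q) is false.
    At w3: \Box \Box (\neg r \lor q) is false.
  So \Diamond \Box \Box (\neg r \lor q) is false at w4.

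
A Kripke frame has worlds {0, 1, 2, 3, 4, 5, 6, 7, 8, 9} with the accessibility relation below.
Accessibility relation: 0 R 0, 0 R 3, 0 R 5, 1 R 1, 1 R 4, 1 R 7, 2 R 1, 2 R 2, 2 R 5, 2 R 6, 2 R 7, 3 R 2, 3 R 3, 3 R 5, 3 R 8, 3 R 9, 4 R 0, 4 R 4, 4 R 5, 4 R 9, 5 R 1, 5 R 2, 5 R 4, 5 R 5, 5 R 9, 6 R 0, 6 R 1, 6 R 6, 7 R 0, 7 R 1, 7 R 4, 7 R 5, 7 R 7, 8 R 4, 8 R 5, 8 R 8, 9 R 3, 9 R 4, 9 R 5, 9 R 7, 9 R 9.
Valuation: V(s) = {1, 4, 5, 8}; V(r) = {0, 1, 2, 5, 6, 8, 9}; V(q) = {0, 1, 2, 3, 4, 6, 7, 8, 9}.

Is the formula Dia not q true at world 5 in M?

Recall that Dia ψ holds at a world iff ψ holds at some accessible world.
At 5: Dia not q requires not q at some successor in {1, 2, 4, 5, 9}.
  not q holds at 5, so Dia not q is true at 5.

Yes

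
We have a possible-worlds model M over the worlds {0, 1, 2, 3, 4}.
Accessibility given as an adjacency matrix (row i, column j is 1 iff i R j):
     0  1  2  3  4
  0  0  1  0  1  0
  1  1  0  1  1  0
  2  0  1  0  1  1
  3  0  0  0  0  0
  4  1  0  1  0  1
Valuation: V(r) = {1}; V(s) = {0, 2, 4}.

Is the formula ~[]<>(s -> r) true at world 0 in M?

Yes

At 0: []<>(s -> r) is false, so ~[]<>(s -> r) is true.
  At 0: []<>(s -> r) requires <>(s -> r) at every successor {1, 3}.
    <>(s -> r) fails at 3, so []<>(s -> r) is false at 0.
      At 3: no accessible worlds, so <>(s -> r) is false.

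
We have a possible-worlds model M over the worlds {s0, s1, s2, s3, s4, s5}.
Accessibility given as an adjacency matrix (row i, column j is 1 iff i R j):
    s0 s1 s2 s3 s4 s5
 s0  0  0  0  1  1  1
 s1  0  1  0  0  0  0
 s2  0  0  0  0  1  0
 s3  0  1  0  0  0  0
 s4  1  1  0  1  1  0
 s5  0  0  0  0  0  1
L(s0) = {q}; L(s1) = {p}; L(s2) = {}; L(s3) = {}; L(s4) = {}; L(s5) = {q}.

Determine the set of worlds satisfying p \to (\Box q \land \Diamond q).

s0, s2, s3, s4, s5

Let φ = p \to (\Box q \land \Diamond q). Evaluate φ at each world:
  s0 (successors {s3, s4, s5}): φ is true.
  s1 (successors {s1}): φ is false.
  s2 (successors {s4}): φ is true.
  s3 (successors {s1}): φ is true.
  s4 (successors {s0, s1, s3, s4}): φ is true.
  s5 (successors {s5}): φ is true.
For instance, at s5:
  At s5: p is false, \Box q \land \Diamond q is true, so p \to (\Box q \land \Diamond q) is true.
    At s5: \Box q is true, \Diamond q is true, so \Box q \land \Diamond q is true.
      At s5: \Box q requires q at every successor {s5}.
        At s5: q is true.
      So \Box q is true at s5.
      At s5: \Diamond q requires q at some successor in {s5}.
        q holds at s5, so \Diamond q is true at s5.
Satisfying worlds: {s0, s2, s3, s4, s5}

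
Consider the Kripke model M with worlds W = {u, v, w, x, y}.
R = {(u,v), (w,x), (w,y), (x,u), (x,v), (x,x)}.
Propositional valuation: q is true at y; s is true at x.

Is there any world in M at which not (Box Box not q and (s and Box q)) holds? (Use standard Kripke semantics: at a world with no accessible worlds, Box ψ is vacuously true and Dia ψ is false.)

Let φ = not (Box Box not q and (s and Box q)). Evaluate φ at each world:
  u (successors {v}): φ is true.
  v (successors ∅): φ is true.
  w (successors {x, y}): φ is true.
  x (successors {u, v, x}): φ is true.
  y (successors ∅): φ is true.
Detail at u (witness):
  At u: Box Box not q and (s and Box q) is false, so not (Box Box not q and (s and Box q)) is true.
    At u: Box Box not q is true, s and Box q is false, so Box Box not q and (s and Box q) is false.
      At u: Box Box not q requires Box not q at every successor {v}.
        At v: Box not q is true.
      So Box Box not q is true at u.
      At u: s is false, Box q is false, so s and Box q is false.

Yes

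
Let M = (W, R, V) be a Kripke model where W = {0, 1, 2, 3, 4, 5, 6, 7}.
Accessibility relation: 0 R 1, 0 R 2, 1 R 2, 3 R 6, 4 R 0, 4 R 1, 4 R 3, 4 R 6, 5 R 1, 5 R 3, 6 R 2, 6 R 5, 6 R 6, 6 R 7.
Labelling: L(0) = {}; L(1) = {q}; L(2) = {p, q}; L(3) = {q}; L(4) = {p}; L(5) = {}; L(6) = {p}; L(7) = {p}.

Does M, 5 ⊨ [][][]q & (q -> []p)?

Recall that []ψ holds at a world iff ψ holds at every accessible world, and <>ψ holds iff ψ holds at some accessible world.
At 5: [][][]q is false, q -> []p is true, so [][][]q & (q -> []p) is false.
  At 5: [][][]q requires [][]q at every successor {1, 3}.
    [][]q fails at 3, so [][][]q is false at 5.
      At 3: [][]q requires []q at every successor {6}.
        []q fails at 6, so [][]q is false at 3.
  At 5: q is false, []p is false, so q -> []p is true.
    At 5: []p requires p at every successor {1, 3}.
      p fails at 1, so []p is false at 5.

No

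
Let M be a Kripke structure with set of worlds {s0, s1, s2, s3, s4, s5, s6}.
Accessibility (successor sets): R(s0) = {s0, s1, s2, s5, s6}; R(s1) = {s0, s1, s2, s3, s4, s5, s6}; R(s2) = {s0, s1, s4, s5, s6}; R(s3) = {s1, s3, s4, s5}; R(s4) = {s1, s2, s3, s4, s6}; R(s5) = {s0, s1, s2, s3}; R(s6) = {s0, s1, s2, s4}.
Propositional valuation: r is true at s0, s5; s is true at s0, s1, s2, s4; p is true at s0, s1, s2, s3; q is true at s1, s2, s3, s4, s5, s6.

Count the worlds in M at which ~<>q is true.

0

Let φ = ~<>q. Evaluate φ at each world:
  s0 (successors {s0, s1, s2, s5, s6}): φ is false.
  s1 (successors {s0, s1, s2, s3, s4, s5, s6}): φ is false.
  s2 (successors {s0, s1, s4, s5, s6}): φ is false.
  s3 (successors {s1, s3, s4, s5}): φ is false.
  s4 (successors {s1, s2, s3, s4, s6}): φ is false.
  s5 (successors {s0, s1, s2, s3}): φ is false.
  s6 (successors {s0, s1, s2, s4}): φ is false.
For instance, at s3:
  At s3: <>q is true, so ~<>q is false.
    At s3: <>q requires q at some successor in {s1, s3, s4, s5}.
      q holds at s1, so <>q is true at s3.
Satisfying worlds: none.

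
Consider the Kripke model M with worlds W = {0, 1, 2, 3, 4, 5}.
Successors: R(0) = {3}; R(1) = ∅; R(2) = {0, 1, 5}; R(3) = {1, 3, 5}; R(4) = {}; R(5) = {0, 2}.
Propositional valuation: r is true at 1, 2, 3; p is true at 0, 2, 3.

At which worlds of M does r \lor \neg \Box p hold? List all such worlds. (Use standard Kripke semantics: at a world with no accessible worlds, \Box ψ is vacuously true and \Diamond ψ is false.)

1, 2, 3

Let φ = r \lor \neg \Box p. Evaluate φ at each world:
  0 (successors {3}): φ is false.
  1 (successors ∅): φ is true.
  2 (successors {0, 1, 5}): φ is true.
  3 (successors {1, 3, 5}): φ is true.
  4 (successors ∅): φ is false.
  5 (successors {0, 2}): φ is false.
For instance, at 5:
  At 5: r is false, \neg \Box p is false, so r \lor \neg \Box p is false.
    At 5: \Box p is true, so \neg \Box p is false.
      At 5: \Box p requires p at every successor {0, 2}.
        At 0: p is true.
        At 2: p is true.
      So \Box p is true at 5.
Satisfying worlds: {1, 2, 3}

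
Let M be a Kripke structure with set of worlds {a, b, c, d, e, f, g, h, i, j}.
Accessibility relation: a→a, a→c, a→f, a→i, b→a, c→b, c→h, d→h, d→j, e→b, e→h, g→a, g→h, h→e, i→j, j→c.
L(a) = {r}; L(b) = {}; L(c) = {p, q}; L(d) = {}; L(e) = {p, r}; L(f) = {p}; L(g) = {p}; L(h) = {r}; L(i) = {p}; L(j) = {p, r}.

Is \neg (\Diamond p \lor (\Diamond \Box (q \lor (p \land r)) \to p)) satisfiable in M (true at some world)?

No

Let φ = \neg (\Diamond p \lor (\Diamond \Box (q \lor (p \land r)) \to p)). Evaluate φ at each world:
  a (successors {a, c, f, i}): φ is false.
  b (successors {a}): φ is false.
  c (successors {b, h}): φ is false.
  d (successors {h, j}): φ is false.
  e (successors {b, h}): φ is false.
  f (successors ∅): φ is false.
  g (successors {a, h}): φ is false.
  h (successors {e}): φ is false.
  i (successors {j}): φ is false.
  j (successors {c}): φ is false.
For instance, at c:
  At c: \Diamond p \lor (\Diamond \Box (q \lor (p \land r)) \to p) is true, so \neg (\Diamond p \lor (\Diamond \Box (q \lor (p \land r)) \to p)) is false.
    At c: \Diamond p is false, \Diamond \Box (q \lor (p \land r)) \to p is true, so \Diamond p \lor (\Diamond \Box (q \lor (p \land r)) \to p) is true.
      At c: \Diamond p requires p at some successor in {b, h}.
        At b: p is false.
        At h: p is false.
      So \Diamond p is false at c.
      At c: \Diamond \Box (q \lor (p \land r)) is true, p is true, so \Diamond \Box (q \lor (p \land r)) \to p is true.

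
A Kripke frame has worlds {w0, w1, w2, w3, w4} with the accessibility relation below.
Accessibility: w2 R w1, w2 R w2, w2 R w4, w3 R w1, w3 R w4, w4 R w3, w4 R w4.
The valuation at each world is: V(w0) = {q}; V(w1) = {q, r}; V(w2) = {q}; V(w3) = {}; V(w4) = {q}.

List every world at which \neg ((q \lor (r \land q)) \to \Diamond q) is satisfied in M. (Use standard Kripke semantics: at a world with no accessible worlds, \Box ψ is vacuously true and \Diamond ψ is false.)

w0, w1

Let φ = \neg ((q \lor (r \land q)) \to \Diamond q). Evaluate φ at each world:
  w0 (successors ∅): φ is true.
  w1 (successors ∅): φ is true.
  w2 (successors {w1, w2, w4}): φ is false.
  w3 (successors {w1, w4}): φ is false.
  w4 (successors {w3, w4}): φ is false.
For instance, at w3:
  At w3: (q \lor (r \land q)) \to \Diamond q is true, so \neg ((q \lor (r \land q)) \to \Diamond q) is false.
    At w3: q \lor (r \land q) is false, \Diamond q is true, so (q \lor (r \land q)) \to \Diamond q is true.
      At w3: \Diamond q requires q at some successor in {w1, w4}.
        q holds at w1, so \Diamond q is true at w3.
Satisfying worlds: {w0, w1}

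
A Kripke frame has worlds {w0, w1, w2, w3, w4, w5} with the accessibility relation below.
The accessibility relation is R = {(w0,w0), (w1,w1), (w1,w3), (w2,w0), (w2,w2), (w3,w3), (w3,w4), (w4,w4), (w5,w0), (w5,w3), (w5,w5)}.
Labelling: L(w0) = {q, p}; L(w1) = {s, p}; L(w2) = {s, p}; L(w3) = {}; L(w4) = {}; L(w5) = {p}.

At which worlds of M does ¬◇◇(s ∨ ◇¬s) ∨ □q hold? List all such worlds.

Recall that □ψ holds at a world iff ψ holds at every accessible world, and ◇ψ holds iff ψ holds at some accessible world.
Let φ = ¬◇◇(s ∨ ◇¬s) ∨ □q. Evaluate φ at each world:
  w0 (successors {w0}): φ is true.
  w1 (successors {w1, w3}): φ is false.
  w2 (successors {w0, w2}): φ is false.
  w3 (successors {w3, w4}): φ is false.
  w4 (successors {w4}): φ is false.
  w5 (successors {w0, w3, w5}): φ is false.
For instance, at w0:
  At w0: ¬◇◇(s ∨ ◇¬s) is false, □q is true, so ¬◇◇(s ∨ ◇¬s) ∨ □q is true.
    At w0: ◇◇(s ∨ ◇¬s) is true, so ¬◇◇(s ∨ ◇¬s) is false.
      At w0: ◇◇(s ∨ ◇¬s) requires ◇(s ∨ ◇¬s) at some successor in {w0}.
        ◇(s ∨ ◇¬s) holds at w0, so ◇◇(s ∨ ◇¬s) is true at w0.
    At w0: □q requires q at every successor {w0}.
      At w0: q is true.
    So □q is true at w0.
Satisfying worlds: {w0}

w0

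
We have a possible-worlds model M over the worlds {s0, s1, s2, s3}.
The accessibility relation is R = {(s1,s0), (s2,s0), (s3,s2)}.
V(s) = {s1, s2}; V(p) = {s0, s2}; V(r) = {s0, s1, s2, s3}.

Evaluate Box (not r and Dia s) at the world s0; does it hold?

Yes

Recall that Box ψ holds at a world iff ψ holds at every accessible world, and Dia ψ holds iff ψ holds at some accessible world.
At s0: no accessible worlds, so Box (not r and Dia s) holds vacuously.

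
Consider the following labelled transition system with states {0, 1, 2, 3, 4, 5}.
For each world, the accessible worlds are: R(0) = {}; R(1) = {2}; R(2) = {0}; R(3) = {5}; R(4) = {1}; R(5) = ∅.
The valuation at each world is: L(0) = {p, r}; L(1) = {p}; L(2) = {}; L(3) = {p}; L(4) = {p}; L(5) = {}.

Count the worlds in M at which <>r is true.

1

Let φ = <>r. Evaluate φ at each world:
  0 (successors ∅): φ is false.
  1 (successors {2}): φ is false.
  2 (successors {0}): φ is true.
  3 (successors {5}): φ is false.
  4 (successors {1}): φ is false.
  5 (successors ∅): φ is false.
For instance, at 1:
  At 1: <>r requires r at some successor in {2}.
    At 2: r is false.
  So <>r is false at 1.
Satisfying worlds: {2}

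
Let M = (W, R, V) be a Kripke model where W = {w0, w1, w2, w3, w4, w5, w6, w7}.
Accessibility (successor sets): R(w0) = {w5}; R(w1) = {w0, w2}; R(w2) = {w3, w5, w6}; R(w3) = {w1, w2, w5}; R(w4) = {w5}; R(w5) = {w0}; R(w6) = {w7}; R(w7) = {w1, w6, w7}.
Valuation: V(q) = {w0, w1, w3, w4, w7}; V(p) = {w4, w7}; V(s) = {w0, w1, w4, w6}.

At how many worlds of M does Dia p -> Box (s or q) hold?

Let φ = Dia p -> Box (s or q). Evaluate φ at each world:
  w0 (successors {w5}): φ is true.
  w1 (successors {w0, w2}): φ is true.
  w2 (successors {w3, w5, w6}): φ is true.
  w3 (successors {w1, w2, w5}): φ is true.
  w4 (successors {w5}): φ is true.
  w5 (successors {w0}): φ is true.
  w6 (successors {w7}): φ is true.
  w7 (successors {w1, w6, w7}): φ is true.
For instance, at w4:
  At w4: Dia p is false, Box (s or q) is false, so Dia p -> Box (s or q) is true.
    At w4: Dia p requires p at some successor in {w5}.
      At w5: p is false.
    So Dia p is false at w4.
    At w4: Box (s or q) requires s or q at every successor {w5}.
      s or q fails at w5, so Box (s or q) is false at w4.
Satisfying worlds: {w0, w1, w2, w3, w4, w5, w6, w7}

8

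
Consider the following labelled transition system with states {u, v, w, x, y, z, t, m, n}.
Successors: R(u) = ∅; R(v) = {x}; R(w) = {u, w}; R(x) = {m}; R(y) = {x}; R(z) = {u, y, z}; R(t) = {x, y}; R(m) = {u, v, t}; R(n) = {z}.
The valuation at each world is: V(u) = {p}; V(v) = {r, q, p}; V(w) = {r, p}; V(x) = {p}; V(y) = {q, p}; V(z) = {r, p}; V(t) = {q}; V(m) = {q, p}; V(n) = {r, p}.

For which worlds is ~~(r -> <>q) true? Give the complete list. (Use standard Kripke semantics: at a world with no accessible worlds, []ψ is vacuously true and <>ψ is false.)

Let φ = ~~(r -> <>q). Evaluate φ at each world:
  u (successors ∅): φ is true.
  v (successors {x}): φ is false.
  w (successors {u, w}): φ is false.
  x (successors {m}): φ is true.
  y (successors {x}): φ is true.
  z (successors {u, y, z}): φ is true.
  t (successors {x, y}): φ is true.
  m (successors {u, v, t}): φ is true.
  n (successors {z}): φ is false.
For instance, at z:
  At z: ~(r -> <>q) is false, so ~~(r -> <>q) is true.
    At z: r -> <>q is true, so ~(r -> <>q) is false.
      At z: r is true, <>q is true, so r -> <>q is true.
Satisfying worlds: {u, x, y, z, t, m}

u, x, y, z, t, m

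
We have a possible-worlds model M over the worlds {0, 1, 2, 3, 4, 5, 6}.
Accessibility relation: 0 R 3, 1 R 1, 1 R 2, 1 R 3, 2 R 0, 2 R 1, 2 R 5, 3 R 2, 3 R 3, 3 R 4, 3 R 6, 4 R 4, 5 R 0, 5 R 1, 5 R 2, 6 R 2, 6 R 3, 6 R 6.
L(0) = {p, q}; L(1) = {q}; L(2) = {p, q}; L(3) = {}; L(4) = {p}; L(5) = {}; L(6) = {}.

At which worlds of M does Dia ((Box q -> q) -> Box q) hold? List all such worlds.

Let φ = Dia ((Box q -> q) -> Box q). Evaluate φ at each world:
  0 (successors {3}): φ is false.
  1 (successors {1, 2, 3}): φ is false.
  2 (successors {0, 1, 5}): φ is true.
  3 (successors {2, 3, 4, 6}): φ is false.
  4 (successors {4}): φ is false.
  5 (successors {0, 1, 2}): φ is false.
  6 (successors {2, 3, 6}): φ is false.
For instance, at 6:
  At 6: Dia ((Box q -> q) -> Box q) requires (Box q -> q) -> Box q at some successor in {2, 3, 6}.
    At 2: (Box q -> q) -> Box q is false.
    At 3: (Box q -> q) -> Box q is false.
    At 6: (Box q -> q) -> Box q is false.
  So Dia ((Box q -> q) -> Box q) is false at 6.
Satisfying worlds: {2}

2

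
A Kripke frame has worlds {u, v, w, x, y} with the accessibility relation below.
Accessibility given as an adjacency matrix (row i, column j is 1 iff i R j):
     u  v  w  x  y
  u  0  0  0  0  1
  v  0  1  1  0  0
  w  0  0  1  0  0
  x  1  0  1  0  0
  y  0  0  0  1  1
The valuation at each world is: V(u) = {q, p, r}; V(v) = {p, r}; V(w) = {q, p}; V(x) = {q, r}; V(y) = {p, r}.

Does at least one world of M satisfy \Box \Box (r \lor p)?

Yes

Let φ = \Box \Box (r \lor p). Evaluate φ at each world:
  u (successors {y}): φ is true.
  v (successors {v, w}): φ is true.
  w (successors {w}): φ is true.
  x (successors {u, w}): φ is true.
  y (successors {x, y}): φ is true.
Detail at u (witness):
  At u: \Box \Box (r \lor p) requires \Box (r \lor p) at every successor {y}.
      At y: \Box (r \lor p) requires r \lor p at every successor {x, y}.
        At x: r \lor p is true.
        At y: r \lor p is true.
      So \Box (r \lor p) is true at y.
  So \Box \Box (r \lor p) is true at u.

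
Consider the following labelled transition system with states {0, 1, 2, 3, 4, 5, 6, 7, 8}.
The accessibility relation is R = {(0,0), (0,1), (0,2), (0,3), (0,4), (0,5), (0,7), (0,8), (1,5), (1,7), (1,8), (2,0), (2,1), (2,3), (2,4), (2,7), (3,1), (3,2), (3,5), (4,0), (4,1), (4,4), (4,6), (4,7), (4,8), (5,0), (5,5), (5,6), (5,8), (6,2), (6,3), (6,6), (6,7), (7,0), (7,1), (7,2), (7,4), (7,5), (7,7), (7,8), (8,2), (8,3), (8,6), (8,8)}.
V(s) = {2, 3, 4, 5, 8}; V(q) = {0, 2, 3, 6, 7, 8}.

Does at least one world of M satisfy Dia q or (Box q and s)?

Yes

Let φ = Dia q or (Box q and s). Evaluate φ at each world:
  0 (successors {0, 1, 2, 3, 4, 5, 7, 8}): φ is true.
  1 (successors {5, 7, 8}): φ is true.
  2 (successors {0, 1, 3, 4, 7}): φ is true.
  3 (successors {1, 2, 5}): φ is true.
  4 (successors {0, 1, 4, 6, 7, 8}): φ is true.
  5 (successors {0, 5, 6, 8}): φ is true.
  6 (successors {2, 3, 6, 7}): φ is true.
  7 (successors {0, 1, 2, 4, 5, 7, 8}): φ is true.
  8 (successors {2, 3, 6, 8}): φ is true.
Detail at 0 (witness):
  At 0: Dia q is true, Box q and s is false, so Dia q or (Box q and s) is true.
    At 0: Dia q requires q at some successor in {0, 1, 2, 3, 4, 5, 7, 8}.
      q holds at 0, so Dia q is true at 0.
    At 0: Box q is false, s is false, so Box q and s is false.
      At 0: Box q requires q at every successor {0, 1, 2, 3, 4, 5, 7, 8}.
        q fails at 1, so Box q is false at 0.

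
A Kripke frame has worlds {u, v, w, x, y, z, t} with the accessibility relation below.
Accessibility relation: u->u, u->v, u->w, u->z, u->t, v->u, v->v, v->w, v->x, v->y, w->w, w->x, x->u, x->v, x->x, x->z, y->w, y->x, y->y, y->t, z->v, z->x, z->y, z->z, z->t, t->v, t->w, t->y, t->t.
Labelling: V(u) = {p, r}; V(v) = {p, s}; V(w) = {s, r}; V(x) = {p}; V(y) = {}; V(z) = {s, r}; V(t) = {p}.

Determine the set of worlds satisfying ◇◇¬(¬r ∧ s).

Let φ = ◇◇¬(¬r ∧ s). Evaluate φ at each world:
  u (successors {u, v, w, z, t}): φ is true.
  v (successors {u, v, w, x, y}): φ is true.
  w (successors {w, x}): φ is true.
  x (successors {u, v, x, z}): φ is true.
  y (successors {w, x, y, t}): φ is true.
  z (successors {v, x, y, z, t}): φ is true.
  t (successors {v, w, y, t}): φ is true.
For instance, at x:
  At x: ◇◇¬(¬r ∧ s) requires ◇¬(¬r ∧ s) at some successor in {u, v, x, z}.
    ◇¬(¬r ∧ s) holds at u, so ◇◇¬(¬r ∧ s) is true at x.
      At u: ◇¬(¬r ∧ s) requires ¬(¬r ∧ s) at some successor in {u, v, w, z, t}.
        ¬(¬r ∧ s) holds at u, so ◇¬(¬r ∧ s) is true at u.
Satisfying worlds: {u, v, w, x, y, z, t}

u, v, w, x, y, z, t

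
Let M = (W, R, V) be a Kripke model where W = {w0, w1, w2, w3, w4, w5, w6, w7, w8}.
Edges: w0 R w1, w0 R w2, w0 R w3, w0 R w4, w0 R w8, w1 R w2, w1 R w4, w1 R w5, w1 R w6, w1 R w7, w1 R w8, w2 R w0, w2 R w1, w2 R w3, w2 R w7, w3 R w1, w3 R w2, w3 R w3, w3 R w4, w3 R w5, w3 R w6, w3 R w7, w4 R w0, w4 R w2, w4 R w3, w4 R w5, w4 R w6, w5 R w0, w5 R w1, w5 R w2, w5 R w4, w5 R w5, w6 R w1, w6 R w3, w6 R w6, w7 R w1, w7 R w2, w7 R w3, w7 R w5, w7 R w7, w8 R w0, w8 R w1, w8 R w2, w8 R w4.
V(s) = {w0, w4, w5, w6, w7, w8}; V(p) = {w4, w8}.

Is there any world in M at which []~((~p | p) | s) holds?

Recall that []ψ holds at a world iff ψ holds at every accessible world, and <>ψ holds iff ψ holds at some accessible world.
Let φ = []~((~p | p) | s). Evaluate φ at each world:
  w0 (successors {w1, w2, w3, w4, w8}): φ is false.
  w1 (successors {w2, w4, w5, w6, w7, w8}): φ is false.
  w2 (successors {w0, w1, w3, w7}): φ is false.
  w3 (successors {w1, w2, w3, w4, w5, w6, w7}): φ is false.
  w4 (successors {w0, w2, w3, w5, w6}): φ is false.
  w5 (successors {w0, w1, w2, w4, w5}): φ is false.
  w6 (successors {w1, w3, w6}): φ is false.
  w7 (successors {w1, w2, w3, w5, w7}): φ is false.
  w8 (successors {w0, w1, w2, w4}): φ is false.
For instance, at w5:
  At w5: []~((~p | p) | s) requires ~((~p | p) | s) at every successor {w0, w1, w2, w4, w5}.
    ~((~p | p) | s) fails at w0, so []~((~p | p) | s) is false at w5.

No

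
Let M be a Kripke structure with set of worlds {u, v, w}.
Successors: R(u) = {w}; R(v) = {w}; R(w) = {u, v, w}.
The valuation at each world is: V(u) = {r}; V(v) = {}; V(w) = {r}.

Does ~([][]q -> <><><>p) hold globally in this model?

No

Let φ = ~([][]q -> <><><>p). Evaluate φ at each world:
  u (successors {w}): φ is false.
  v (successors {w}): φ is false.
  w (successors {u, v, w}): φ is false.
Detail at u (counterexample):
  At u: [][]q -> <><><>p is true, so ~([][]q -> <><><>p) is false.
    At u: [][]q is false, <><><>p is false, so [][]q -> <><><>p is true.
      At u: [][]q requires []q at every successor {w}.
        []q fails at w, so [][]q is false at u.
      At u: <><><>p requires <><>p at some successor in {w}.
        At w: <><>p is false.
      So <><><>p is false at u.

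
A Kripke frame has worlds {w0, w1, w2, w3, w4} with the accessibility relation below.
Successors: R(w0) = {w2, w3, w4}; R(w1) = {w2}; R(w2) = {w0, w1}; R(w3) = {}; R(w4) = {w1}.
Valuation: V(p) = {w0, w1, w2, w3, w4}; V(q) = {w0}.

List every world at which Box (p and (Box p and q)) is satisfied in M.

Recall that Box ψ holds at a world iff ψ holds at every accessible world, and Dia ψ holds iff ψ holds at some accessible world.
Let φ = Box (p and (Box p and q)). Evaluate φ at each world:
  w0 (successors {w2, w3, w4}): φ is false.
  w1 (successors {w2}): φ is false.
  w2 (successors {w0, w1}): φ is false.
  w3 (successors ∅): φ is true.
  w4 (successors {w1}): φ is false.
For instance, at w4:
  At w4: Box (p and (Box p and q)) requires p and (Box p and q) at every successor {w1}.
    p and (Box p and q) fails at w1, so Box (p and (Box p and q)) is false at w4.
      At w1: p is true, Box p and q is false, so p and (Box p and q) is false.
Satisfying worlds: {w3}

w3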